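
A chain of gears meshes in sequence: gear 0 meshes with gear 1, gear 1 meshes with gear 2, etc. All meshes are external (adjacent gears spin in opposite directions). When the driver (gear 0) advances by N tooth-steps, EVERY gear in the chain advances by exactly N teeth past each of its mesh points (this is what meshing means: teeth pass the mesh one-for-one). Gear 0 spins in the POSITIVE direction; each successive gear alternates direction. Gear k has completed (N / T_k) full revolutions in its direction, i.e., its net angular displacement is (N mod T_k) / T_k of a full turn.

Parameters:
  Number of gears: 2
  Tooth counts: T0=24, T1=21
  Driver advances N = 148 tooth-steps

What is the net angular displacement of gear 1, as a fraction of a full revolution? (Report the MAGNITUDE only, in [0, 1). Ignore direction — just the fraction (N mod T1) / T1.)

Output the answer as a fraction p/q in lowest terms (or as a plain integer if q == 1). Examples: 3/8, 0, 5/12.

Chain of 2 gears, tooth counts: [24, 21]
  gear 0: T0=24, direction=positive, advance = 148 mod 24 = 4 teeth = 4/24 turn
  gear 1: T1=21, direction=negative, advance = 148 mod 21 = 1 teeth = 1/21 turn
Gear 1: 148 mod 21 = 1
Fraction = 1 / 21 = 1/21 (gcd(1,21)=1) = 1/21

Answer: 1/21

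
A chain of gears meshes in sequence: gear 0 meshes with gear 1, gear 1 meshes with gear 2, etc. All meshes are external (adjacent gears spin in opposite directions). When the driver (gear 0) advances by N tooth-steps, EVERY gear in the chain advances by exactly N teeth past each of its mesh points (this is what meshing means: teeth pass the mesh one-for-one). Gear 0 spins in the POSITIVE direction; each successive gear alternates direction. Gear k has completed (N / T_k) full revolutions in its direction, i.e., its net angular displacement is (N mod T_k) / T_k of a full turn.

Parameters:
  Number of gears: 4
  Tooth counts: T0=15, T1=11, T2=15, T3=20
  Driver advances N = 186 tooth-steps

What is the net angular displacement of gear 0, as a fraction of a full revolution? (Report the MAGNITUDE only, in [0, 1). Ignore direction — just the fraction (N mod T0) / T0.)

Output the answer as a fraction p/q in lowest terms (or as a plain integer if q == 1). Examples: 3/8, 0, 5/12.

Chain of 4 gears, tooth counts: [15, 11, 15, 20]
  gear 0: T0=15, direction=positive, advance = 186 mod 15 = 6 teeth = 6/15 turn
  gear 1: T1=11, direction=negative, advance = 186 mod 11 = 10 teeth = 10/11 turn
  gear 2: T2=15, direction=positive, advance = 186 mod 15 = 6 teeth = 6/15 turn
  gear 3: T3=20, direction=negative, advance = 186 mod 20 = 6 teeth = 6/20 turn
Gear 0: 186 mod 15 = 6
Fraction = 6 / 15 = 2/5 (gcd(6,15)=3) = 2/5

Answer: 2/5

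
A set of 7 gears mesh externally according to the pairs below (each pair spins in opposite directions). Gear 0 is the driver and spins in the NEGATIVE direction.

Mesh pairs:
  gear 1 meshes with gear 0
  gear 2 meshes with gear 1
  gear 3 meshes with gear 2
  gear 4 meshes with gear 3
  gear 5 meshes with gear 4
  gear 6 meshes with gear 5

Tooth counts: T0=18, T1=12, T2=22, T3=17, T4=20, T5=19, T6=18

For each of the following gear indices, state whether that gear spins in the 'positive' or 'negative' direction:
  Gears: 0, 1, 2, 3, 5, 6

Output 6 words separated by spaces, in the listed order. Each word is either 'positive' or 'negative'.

Answer: negative positive negative positive positive negative

Derivation:
Gear 0 (driver): negative (depth 0)
  gear 1: meshes with gear 0 -> depth 1 -> positive (opposite of gear 0)
  gear 2: meshes with gear 1 -> depth 2 -> negative (opposite of gear 1)
  gear 3: meshes with gear 2 -> depth 3 -> positive (opposite of gear 2)
  gear 4: meshes with gear 3 -> depth 4 -> negative (opposite of gear 3)
  gear 5: meshes with gear 4 -> depth 5 -> positive (opposite of gear 4)
  gear 6: meshes with gear 5 -> depth 6 -> negative (opposite of gear 5)
Queried indices 0, 1, 2, 3, 5, 6 -> negative, positive, negative, positive, positive, negative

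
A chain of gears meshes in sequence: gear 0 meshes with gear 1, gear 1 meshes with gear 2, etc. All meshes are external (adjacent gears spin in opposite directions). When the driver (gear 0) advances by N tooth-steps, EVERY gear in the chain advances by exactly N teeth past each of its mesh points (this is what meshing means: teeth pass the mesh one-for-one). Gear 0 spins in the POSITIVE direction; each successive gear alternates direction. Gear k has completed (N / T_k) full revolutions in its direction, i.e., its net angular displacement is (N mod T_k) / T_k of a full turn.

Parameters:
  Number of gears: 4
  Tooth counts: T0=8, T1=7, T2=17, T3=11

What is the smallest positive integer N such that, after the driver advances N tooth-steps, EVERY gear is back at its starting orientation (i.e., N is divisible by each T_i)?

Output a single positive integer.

Gear k returns to start when N is a multiple of T_k.
All gears at start simultaneously when N is a common multiple of [8, 7, 17, 11]; the smallest such N is lcm(8, 7, 17, 11).
Start: lcm = T0 = 8
Fold in T1=7: gcd(8, 7) = 1; lcm(8, 7) = 8 * 7 / 1 = 56 / 1 = 56
Fold in T2=17: gcd(56, 17) = 1; lcm(56, 17) = 56 * 17 / 1 = 952 / 1 = 952
Fold in T3=11: gcd(952, 11) = 1; lcm(952, 11) = 952 * 11 / 1 = 10472 / 1 = 10472
Full cycle length = 10472

Answer: 10472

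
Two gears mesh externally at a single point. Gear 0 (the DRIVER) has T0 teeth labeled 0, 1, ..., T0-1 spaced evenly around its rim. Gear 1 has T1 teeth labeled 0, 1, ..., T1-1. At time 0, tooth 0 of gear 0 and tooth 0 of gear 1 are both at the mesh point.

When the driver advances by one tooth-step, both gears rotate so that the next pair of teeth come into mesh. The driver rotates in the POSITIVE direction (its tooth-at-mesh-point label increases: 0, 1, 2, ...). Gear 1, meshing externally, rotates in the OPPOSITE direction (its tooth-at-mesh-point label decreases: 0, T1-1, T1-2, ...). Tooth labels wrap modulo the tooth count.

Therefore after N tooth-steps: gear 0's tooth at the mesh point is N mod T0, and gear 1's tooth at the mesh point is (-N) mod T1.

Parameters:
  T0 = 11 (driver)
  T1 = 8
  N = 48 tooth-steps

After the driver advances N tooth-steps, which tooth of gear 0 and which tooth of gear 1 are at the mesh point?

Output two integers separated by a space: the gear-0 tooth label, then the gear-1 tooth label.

Answer: 4 0

Derivation:
Gear 0 (driver, T0=11): tooth at mesh = N mod T0
  48 = 4 * 11 + 4, so 48 mod 11 = 4
  gear 0 tooth = 4
Gear 1 (driven, T1=8): tooth at mesh = (-N) mod T1
  48 = 6 * 8 + 0, so 48 mod 8 = 0
  (-48) mod 8 = 0
Mesh after 48 steps: gear-0 tooth 4 meets gear-1 tooth 0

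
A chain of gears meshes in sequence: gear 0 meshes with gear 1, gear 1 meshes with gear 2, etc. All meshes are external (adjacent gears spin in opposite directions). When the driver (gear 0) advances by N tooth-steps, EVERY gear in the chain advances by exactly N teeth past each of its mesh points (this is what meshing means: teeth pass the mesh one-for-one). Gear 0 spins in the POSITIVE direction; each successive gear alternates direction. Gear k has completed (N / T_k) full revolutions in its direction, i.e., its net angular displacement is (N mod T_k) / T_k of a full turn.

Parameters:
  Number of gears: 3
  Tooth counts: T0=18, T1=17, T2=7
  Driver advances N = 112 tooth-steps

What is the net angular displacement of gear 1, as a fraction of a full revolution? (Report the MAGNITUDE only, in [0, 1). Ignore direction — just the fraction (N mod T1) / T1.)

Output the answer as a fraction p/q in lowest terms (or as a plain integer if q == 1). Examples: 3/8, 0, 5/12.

Answer: 10/17

Derivation:
Chain of 3 gears, tooth counts: [18, 17, 7]
  gear 0: T0=18, direction=positive, advance = 112 mod 18 = 4 teeth = 4/18 turn
  gear 1: T1=17, direction=negative, advance = 112 mod 17 = 10 teeth = 10/17 turn
  gear 2: T2=7, direction=positive, advance = 112 mod 7 = 0 teeth = 0/7 turn
Gear 1: 112 mod 17 = 10
Fraction = 10 / 17 = 10/17 (gcd(10,17)=1) = 10/17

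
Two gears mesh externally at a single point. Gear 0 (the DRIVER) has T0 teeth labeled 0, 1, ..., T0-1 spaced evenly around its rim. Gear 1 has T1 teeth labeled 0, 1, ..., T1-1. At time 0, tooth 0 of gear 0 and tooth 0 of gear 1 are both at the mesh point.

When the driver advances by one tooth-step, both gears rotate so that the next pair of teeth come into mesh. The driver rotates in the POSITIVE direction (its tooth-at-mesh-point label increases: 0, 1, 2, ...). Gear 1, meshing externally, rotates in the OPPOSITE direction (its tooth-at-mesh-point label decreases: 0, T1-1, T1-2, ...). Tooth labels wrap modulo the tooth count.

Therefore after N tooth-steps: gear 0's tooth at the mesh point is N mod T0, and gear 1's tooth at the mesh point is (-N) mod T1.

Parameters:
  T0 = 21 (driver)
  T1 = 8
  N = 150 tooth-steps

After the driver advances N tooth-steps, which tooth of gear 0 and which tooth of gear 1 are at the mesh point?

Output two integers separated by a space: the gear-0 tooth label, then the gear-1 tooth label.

Answer: 3 2

Derivation:
Gear 0 (driver, T0=21): tooth at mesh = N mod T0
  150 = 7 * 21 + 3, so 150 mod 21 = 3
  gear 0 tooth = 3
Gear 1 (driven, T1=8): tooth at mesh = (-N) mod T1
  150 = 18 * 8 + 6, so 150 mod 8 = 6
  (-150) mod 8 = (-6) mod 8 = 8 - 6 = 2
Mesh after 150 steps: gear-0 tooth 3 meets gear-1 tooth 2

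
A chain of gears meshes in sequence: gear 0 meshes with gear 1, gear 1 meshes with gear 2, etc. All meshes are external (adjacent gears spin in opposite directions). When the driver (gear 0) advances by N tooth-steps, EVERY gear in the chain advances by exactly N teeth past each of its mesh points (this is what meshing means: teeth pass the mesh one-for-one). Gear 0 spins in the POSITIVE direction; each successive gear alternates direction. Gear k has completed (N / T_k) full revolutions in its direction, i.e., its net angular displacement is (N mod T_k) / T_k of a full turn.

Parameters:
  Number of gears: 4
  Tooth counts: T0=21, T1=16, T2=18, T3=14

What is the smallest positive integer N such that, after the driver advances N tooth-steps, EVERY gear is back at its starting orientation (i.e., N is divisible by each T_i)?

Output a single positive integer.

Answer: 1008

Derivation:
Gear k returns to start when N is a multiple of T_k.
All gears at start simultaneously when N is a common multiple of [21, 16, 18, 14]; the smallest such N is lcm(21, 16, 18, 14).
Start: lcm = T0 = 21
Fold in T1=16: gcd(21, 16) = 1; lcm(21, 16) = 21 * 16 / 1 = 336 / 1 = 336
Fold in T2=18: gcd(336, 18) = 6; lcm(336, 18) = 336 * 18 / 6 = 6048 / 6 = 1008
Fold in T3=14: gcd(1008, 14) = 14; lcm(1008, 14) = 1008 * 14 / 14 = 14112 / 14 = 1008
Full cycle length = 1008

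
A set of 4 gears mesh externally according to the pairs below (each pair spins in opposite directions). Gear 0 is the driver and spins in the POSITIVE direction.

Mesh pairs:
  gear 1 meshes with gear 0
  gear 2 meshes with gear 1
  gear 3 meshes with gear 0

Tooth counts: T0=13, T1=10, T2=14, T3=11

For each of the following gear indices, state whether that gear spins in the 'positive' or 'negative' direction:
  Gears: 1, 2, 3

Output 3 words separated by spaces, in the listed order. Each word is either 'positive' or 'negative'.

Gear 0 (driver): positive (depth 0)
  gear 1: meshes with gear 0 -> depth 1 -> negative (opposite of gear 0)
  gear 2: meshes with gear 1 -> depth 2 -> positive (opposite of gear 1)
  gear 3: meshes with gear 0 -> depth 1 -> negative (opposite of gear 0)
Queried indices 1, 2, 3 -> negative, positive, negative

Answer: negative positive negative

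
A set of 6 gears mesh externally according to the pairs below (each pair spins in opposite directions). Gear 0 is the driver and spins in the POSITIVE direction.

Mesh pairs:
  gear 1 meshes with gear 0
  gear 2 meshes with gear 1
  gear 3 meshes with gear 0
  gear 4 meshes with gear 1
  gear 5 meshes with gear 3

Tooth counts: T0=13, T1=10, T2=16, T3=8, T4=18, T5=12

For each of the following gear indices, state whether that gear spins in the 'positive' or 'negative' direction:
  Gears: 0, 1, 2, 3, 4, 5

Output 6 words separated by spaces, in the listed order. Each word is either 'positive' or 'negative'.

Answer: positive negative positive negative positive positive

Derivation:
Gear 0 (driver): positive (depth 0)
  gear 1: meshes with gear 0 -> depth 1 -> negative (opposite of gear 0)
  gear 2: meshes with gear 1 -> depth 2 -> positive (opposite of gear 1)
  gear 3: meshes with gear 0 -> depth 1 -> negative (opposite of gear 0)
  gear 4: meshes with gear 1 -> depth 2 -> positive (opposite of gear 1)
  gear 5: meshes with gear 3 -> depth 2 -> positive (opposite of gear 3)
Queried indices 0, 1, 2, 3, 4, 5 -> positive, negative, positive, negative, positive, positive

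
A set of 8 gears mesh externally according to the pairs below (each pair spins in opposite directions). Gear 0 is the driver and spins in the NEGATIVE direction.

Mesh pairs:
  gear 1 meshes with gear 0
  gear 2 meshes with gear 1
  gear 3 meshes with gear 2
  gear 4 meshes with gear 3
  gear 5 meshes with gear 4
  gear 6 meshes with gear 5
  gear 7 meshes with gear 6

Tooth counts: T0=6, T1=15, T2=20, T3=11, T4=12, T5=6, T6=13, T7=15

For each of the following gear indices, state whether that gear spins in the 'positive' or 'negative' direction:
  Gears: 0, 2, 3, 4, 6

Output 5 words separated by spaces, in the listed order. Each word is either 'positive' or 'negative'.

Gear 0 (driver): negative (depth 0)
  gear 1: meshes with gear 0 -> depth 1 -> positive (opposite of gear 0)
  gear 2: meshes with gear 1 -> depth 2 -> negative (opposite of gear 1)
  gear 3: meshes with gear 2 -> depth 3 -> positive (opposite of gear 2)
  gear 4: meshes with gear 3 -> depth 4 -> negative (opposite of gear 3)
  gear 5: meshes with gear 4 -> depth 5 -> positive (opposite of gear 4)
  gear 6: meshes with gear 5 -> depth 6 -> negative (opposite of gear 5)
  gear 7: meshes with gear 6 -> depth 7 -> positive (opposite of gear 6)
Queried indices 0, 2, 3, 4, 6 -> negative, negative, positive, negative, negative

Answer: negative negative positive negative negative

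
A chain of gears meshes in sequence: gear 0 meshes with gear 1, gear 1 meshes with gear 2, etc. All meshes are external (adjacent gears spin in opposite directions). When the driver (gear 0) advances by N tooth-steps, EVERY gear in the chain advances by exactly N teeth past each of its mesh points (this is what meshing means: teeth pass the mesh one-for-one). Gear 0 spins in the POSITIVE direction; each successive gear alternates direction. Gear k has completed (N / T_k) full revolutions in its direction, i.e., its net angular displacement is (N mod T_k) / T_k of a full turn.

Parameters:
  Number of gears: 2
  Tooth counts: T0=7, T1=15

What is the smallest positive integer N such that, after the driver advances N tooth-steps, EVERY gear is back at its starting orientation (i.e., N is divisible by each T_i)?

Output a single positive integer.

Answer: 105

Derivation:
Gear k returns to start when N is a multiple of T_k.
All gears at start simultaneously when N is a common multiple of [7, 15]; the smallest such N is lcm(7, 15).
Start: lcm = T0 = 7
Fold in T1=15: gcd(7, 15) = 1; lcm(7, 15) = 7 * 15 / 1 = 105 / 1 = 105
Full cycle length = 105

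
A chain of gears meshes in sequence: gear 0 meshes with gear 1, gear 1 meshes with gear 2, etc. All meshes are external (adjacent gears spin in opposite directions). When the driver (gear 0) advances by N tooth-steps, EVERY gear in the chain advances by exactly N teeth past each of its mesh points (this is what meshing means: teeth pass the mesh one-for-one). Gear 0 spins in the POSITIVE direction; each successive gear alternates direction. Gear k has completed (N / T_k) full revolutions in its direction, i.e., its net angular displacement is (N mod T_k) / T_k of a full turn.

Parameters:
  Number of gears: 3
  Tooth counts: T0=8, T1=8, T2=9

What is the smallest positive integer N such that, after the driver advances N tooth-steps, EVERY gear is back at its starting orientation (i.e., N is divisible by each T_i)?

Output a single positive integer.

Answer: 72

Derivation:
Gear k returns to start when N is a multiple of T_k.
All gears at start simultaneously when N is a common multiple of [8, 8, 9]; the smallest such N is lcm(8, 8, 9).
Start: lcm = T0 = 8
Fold in T1=8: gcd(8, 8) = 8; lcm(8, 8) = 8 * 8 / 8 = 64 / 8 = 8
Fold in T2=9: gcd(8, 9) = 1; lcm(8, 9) = 8 * 9 / 1 = 72 / 1 = 72
Full cycle length = 72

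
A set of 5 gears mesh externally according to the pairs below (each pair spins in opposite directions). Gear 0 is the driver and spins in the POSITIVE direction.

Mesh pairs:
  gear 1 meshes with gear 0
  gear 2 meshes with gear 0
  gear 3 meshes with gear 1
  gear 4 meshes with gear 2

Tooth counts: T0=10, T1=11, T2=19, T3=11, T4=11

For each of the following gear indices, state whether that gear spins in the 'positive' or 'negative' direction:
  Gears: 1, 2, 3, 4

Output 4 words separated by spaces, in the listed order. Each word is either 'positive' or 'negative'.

Gear 0 (driver): positive (depth 0)
  gear 1: meshes with gear 0 -> depth 1 -> negative (opposite of gear 0)
  gear 2: meshes with gear 0 -> depth 1 -> negative (opposite of gear 0)
  gear 3: meshes with gear 1 -> depth 2 -> positive (opposite of gear 1)
  gear 4: meshes with gear 2 -> depth 2 -> positive (opposite of gear 2)
Queried indices 1, 2, 3, 4 -> negative, negative, positive, positive

Answer: negative negative positive positive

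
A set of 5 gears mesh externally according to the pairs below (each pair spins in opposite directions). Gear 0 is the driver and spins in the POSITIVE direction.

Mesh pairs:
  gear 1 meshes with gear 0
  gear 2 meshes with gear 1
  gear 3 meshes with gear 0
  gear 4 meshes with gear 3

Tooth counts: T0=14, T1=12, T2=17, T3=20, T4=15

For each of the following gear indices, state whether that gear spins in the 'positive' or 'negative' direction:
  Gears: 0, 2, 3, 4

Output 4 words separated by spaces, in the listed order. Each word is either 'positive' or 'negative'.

Answer: positive positive negative positive

Derivation:
Gear 0 (driver): positive (depth 0)
  gear 1: meshes with gear 0 -> depth 1 -> negative (opposite of gear 0)
  gear 2: meshes with gear 1 -> depth 2 -> positive (opposite of gear 1)
  gear 3: meshes with gear 0 -> depth 1 -> negative (opposite of gear 0)
  gear 4: meshes with gear 3 -> depth 2 -> positive (opposite of gear 3)
Queried indices 0, 2, 3, 4 -> positive, positive, negative, positive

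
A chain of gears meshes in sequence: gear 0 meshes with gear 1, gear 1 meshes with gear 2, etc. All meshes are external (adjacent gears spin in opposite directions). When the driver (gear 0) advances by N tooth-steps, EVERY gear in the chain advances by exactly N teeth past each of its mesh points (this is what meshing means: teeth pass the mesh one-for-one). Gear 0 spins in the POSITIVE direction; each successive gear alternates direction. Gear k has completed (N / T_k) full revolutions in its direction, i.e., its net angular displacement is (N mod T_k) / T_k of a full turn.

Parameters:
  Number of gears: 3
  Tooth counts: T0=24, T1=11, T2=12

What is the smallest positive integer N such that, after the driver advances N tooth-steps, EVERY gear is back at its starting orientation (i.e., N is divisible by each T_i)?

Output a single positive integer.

Gear k returns to start when N is a multiple of T_k.
All gears at start simultaneously when N is a common multiple of [24, 11, 12]; the smallest such N is lcm(24, 11, 12).
Start: lcm = T0 = 24
Fold in T1=11: gcd(24, 11) = 1; lcm(24, 11) = 24 * 11 / 1 = 264 / 1 = 264
Fold in T2=12: gcd(264, 12) = 12; lcm(264, 12) = 264 * 12 / 12 = 3168 / 12 = 264
Full cycle length = 264

Answer: 264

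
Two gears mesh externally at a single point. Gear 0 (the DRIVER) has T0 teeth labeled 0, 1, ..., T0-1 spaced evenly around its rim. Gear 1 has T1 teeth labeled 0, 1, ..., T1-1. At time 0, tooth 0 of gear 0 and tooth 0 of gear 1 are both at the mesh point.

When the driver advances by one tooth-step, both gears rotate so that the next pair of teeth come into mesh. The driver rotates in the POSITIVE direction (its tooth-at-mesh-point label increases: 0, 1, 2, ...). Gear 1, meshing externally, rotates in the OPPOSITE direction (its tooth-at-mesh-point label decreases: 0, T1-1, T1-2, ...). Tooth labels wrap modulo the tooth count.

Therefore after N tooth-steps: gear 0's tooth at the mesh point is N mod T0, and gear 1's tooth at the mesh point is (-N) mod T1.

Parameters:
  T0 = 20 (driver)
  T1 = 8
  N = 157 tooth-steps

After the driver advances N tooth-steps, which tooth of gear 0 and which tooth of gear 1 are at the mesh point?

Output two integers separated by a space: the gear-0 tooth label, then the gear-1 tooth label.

Answer: 17 3

Derivation:
Gear 0 (driver, T0=20): tooth at mesh = N mod T0
  157 = 7 * 20 + 17, so 157 mod 20 = 17
  gear 0 tooth = 17
Gear 1 (driven, T1=8): tooth at mesh = (-N) mod T1
  157 = 19 * 8 + 5, so 157 mod 8 = 5
  (-157) mod 8 = (-5) mod 8 = 8 - 5 = 3
Mesh after 157 steps: gear-0 tooth 17 meets gear-1 tooth 3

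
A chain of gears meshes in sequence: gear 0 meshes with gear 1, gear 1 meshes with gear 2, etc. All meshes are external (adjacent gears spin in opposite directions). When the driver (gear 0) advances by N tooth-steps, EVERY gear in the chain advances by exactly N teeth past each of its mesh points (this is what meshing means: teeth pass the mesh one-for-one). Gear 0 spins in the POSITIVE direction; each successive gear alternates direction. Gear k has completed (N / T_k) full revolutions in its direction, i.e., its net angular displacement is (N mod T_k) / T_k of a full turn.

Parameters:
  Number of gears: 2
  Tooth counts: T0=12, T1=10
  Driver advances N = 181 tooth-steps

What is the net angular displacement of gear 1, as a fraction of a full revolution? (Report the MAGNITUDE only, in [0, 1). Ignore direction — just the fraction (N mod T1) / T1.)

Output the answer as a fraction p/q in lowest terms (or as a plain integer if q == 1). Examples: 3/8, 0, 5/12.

Chain of 2 gears, tooth counts: [12, 10]
  gear 0: T0=12, direction=positive, advance = 181 mod 12 = 1 teeth = 1/12 turn
  gear 1: T1=10, direction=negative, advance = 181 mod 10 = 1 teeth = 1/10 turn
Gear 1: 181 mod 10 = 1
Fraction = 1 / 10 = 1/10 (gcd(1,10)=1) = 1/10

Answer: 1/10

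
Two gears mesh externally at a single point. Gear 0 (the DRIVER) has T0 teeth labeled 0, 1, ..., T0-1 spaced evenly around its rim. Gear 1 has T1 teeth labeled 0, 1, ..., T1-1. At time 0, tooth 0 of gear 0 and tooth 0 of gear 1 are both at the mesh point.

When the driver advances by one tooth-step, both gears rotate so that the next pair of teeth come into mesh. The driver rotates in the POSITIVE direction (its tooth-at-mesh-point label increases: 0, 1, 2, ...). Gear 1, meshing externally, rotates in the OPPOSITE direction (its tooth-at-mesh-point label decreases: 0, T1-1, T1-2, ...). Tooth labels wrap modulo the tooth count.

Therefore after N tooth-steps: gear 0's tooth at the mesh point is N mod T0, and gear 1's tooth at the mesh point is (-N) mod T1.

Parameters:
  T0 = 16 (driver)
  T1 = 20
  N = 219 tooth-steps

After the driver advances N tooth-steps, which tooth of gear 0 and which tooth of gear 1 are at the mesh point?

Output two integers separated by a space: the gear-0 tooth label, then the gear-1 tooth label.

Answer: 11 1

Derivation:
Gear 0 (driver, T0=16): tooth at mesh = N mod T0
  219 = 13 * 16 + 11, so 219 mod 16 = 11
  gear 0 tooth = 11
Gear 1 (driven, T1=20): tooth at mesh = (-N) mod T1
  219 = 10 * 20 + 19, so 219 mod 20 = 19
  (-219) mod 20 = (-19) mod 20 = 20 - 19 = 1
Mesh after 219 steps: gear-0 tooth 11 meets gear-1 tooth 1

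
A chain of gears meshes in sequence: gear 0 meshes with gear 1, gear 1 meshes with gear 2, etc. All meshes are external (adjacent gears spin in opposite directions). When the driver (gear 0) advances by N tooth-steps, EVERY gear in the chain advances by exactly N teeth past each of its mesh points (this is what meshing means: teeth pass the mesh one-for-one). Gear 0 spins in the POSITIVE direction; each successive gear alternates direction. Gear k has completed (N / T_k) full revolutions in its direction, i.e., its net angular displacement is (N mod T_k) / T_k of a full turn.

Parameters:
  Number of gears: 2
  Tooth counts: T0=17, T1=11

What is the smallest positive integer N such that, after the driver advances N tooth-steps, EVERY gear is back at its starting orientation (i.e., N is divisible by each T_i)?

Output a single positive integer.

Gear k returns to start when N is a multiple of T_k.
All gears at start simultaneously when N is a common multiple of [17, 11]; the smallest such N is lcm(17, 11).
Start: lcm = T0 = 17
Fold in T1=11: gcd(17, 11) = 1; lcm(17, 11) = 17 * 11 / 1 = 187 / 1 = 187
Full cycle length = 187

Answer: 187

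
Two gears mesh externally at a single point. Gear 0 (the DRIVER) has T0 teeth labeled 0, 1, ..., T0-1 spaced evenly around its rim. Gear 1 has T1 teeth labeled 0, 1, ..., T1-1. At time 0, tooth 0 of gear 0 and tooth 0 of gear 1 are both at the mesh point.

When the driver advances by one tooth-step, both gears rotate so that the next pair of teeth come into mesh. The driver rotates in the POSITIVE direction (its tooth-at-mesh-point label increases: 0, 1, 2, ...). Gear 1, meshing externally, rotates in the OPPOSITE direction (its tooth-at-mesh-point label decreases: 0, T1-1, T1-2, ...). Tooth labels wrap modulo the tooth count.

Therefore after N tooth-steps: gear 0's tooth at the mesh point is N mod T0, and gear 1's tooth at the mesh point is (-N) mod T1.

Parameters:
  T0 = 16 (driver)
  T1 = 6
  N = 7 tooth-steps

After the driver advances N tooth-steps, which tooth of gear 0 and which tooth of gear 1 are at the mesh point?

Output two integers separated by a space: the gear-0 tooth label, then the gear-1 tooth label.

Gear 0 (driver, T0=16): tooth at mesh = N mod T0
  7 = 0 * 16 + 7, so 7 mod 16 = 7
  gear 0 tooth = 7
Gear 1 (driven, T1=6): tooth at mesh = (-N) mod T1
  7 = 1 * 6 + 1, so 7 mod 6 = 1
  (-7) mod 6 = (-1) mod 6 = 6 - 1 = 5
Mesh after 7 steps: gear-0 tooth 7 meets gear-1 tooth 5

Answer: 7 5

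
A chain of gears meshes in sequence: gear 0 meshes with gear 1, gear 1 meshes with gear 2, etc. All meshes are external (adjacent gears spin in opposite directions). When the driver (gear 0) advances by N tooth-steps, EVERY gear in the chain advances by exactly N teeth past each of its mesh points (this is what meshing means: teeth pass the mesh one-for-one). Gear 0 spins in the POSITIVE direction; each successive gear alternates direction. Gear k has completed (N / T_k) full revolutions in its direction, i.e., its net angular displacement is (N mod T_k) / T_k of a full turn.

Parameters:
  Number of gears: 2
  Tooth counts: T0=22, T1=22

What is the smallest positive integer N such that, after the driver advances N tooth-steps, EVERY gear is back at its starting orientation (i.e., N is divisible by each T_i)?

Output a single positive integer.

Answer: 22

Derivation:
Gear k returns to start when N is a multiple of T_k.
All gears at start simultaneously when N is a common multiple of [22, 22]; the smallest such N is lcm(22, 22).
Start: lcm = T0 = 22
Fold in T1=22: gcd(22, 22) = 22; lcm(22, 22) = 22 * 22 / 22 = 484 / 22 = 22
Full cycle length = 22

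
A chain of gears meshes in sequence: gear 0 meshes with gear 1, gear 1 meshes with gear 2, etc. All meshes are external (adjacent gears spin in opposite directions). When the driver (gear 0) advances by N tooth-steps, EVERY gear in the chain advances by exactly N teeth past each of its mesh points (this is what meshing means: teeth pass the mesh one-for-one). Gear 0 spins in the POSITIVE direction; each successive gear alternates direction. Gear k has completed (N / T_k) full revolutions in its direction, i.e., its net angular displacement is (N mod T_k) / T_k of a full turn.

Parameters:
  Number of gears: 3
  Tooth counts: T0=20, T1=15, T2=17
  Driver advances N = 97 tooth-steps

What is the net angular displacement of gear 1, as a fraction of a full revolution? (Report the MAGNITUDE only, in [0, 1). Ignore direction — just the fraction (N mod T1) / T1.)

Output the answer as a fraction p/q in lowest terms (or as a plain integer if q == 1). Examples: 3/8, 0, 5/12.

Answer: 7/15

Derivation:
Chain of 3 gears, tooth counts: [20, 15, 17]
  gear 0: T0=20, direction=positive, advance = 97 mod 20 = 17 teeth = 17/20 turn
  gear 1: T1=15, direction=negative, advance = 97 mod 15 = 7 teeth = 7/15 turn
  gear 2: T2=17, direction=positive, advance = 97 mod 17 = 12 teeth = 12/17 turn
Gear 1: 97 mod 15 = 7
Fraction = 7 / 15 = 7/15 (gcd(7,15)=1) = 7/15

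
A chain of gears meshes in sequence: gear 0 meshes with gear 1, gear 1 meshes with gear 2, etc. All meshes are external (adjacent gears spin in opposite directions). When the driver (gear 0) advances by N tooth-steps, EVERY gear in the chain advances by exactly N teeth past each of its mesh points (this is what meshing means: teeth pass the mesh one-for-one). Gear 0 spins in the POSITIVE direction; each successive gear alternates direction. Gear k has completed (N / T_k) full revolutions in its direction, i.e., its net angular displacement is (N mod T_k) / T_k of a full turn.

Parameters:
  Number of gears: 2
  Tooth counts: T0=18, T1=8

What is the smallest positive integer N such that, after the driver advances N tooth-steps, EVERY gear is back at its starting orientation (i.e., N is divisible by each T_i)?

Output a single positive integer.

Answer: 72

Derivation:
Gear k returns to start when N is a multiple of T_k.
All gears at start simultaneously when N is a common multiple of [18, 8]; the smallest such N is lcm(18, 8).
Start: lcm = T0 = 18
Fold in T1=8: gcd(18, 8) = 2; lcm(18, 8) = 18 * 8 / 2 = 144 / 2 = 72
Full cycle length = 72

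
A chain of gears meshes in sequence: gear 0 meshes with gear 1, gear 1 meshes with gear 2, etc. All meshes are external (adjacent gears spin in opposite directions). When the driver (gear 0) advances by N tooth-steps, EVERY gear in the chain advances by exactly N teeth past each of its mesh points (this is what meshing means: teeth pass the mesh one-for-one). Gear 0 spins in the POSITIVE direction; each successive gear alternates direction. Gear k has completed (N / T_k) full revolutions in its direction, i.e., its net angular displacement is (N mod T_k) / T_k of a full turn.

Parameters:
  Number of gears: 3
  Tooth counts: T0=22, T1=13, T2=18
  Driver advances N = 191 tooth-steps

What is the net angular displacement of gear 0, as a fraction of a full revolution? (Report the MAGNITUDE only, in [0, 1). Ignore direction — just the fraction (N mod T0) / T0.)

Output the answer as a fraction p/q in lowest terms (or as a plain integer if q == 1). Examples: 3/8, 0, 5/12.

Answer: 15/22

Derivation:
Chain of 3 gears, tooth counts: [22, 13, 18]
  gear 0: T0=22, direction=positive, advance = 191 mod 22 = 15 teeth = 15/22 turn
  gear 1: T1=13, direction=negative, advance = 191 mod 13 = 9 teeth = 9/13 turn
  gear 2: T2=18, direction=positive, advance = 191 mod 18 = 11 teeth = 11/18 turn
Gear 0: 191 mod 22 = 15
Fraction = 15 / 22 = 15/22 (gcd(15,22)=1) = 15/22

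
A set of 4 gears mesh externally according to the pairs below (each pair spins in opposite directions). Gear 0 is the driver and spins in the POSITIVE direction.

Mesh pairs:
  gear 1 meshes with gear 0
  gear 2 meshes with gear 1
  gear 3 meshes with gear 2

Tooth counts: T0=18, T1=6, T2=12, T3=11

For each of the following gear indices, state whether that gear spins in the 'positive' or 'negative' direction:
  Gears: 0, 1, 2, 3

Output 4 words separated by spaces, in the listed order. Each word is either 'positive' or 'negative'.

Gear 0 (driver): positive (depth 0)
  gear 1: meshes with gear 0 -> depth 1 -> negative (opposite of gear 0)
  gear 2: meshes with gear 1 -> depth 2 -> positive (opposite of gear 1)
  gear 3: meshes with gear 2 -> depth 3 -> negative (opposite of gear 2)
Queried indices 0, 1, 2, 3 -> positive, negative, positive, negative

Answer: positive negative positive negative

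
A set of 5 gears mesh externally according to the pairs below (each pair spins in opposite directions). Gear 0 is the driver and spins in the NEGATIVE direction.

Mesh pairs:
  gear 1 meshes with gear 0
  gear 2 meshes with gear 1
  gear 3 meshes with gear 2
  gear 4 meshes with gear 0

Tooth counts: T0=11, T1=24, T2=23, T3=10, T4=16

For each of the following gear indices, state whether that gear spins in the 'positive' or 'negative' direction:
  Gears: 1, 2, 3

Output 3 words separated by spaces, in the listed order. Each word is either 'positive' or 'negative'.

Gear 0 (driver): negative (depth 0)
  gear 1: meshes with gear 0 -> depth 1 -> positive (opposite of gear 0)
  gear 2: meshes with gear 1 -> depth 2 -> negative (opposite of gear 1)
  gear 3: meshes with gear 2 -> depth 3 -> positive (opposite of gear 2)
  gear 4: meshes with gear 0 -> depth 1 -> positive (opposite of gear 0)
Queried indices 1, 2, 3 -> positive, negative, positive

Answer: positive negative positive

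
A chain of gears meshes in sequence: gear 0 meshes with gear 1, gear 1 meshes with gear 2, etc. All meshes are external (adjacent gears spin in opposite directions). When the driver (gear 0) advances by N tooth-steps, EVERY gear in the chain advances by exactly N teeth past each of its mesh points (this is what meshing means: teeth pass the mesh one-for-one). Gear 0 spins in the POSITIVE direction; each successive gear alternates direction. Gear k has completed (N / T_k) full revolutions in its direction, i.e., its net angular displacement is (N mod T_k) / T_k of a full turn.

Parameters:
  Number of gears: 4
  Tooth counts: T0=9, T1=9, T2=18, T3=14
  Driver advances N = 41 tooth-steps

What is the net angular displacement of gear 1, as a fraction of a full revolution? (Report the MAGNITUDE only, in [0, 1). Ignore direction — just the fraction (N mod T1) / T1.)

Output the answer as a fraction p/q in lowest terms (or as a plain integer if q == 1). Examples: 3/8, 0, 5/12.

Chain of 4 gears, tooth counts: [9, 9, 18, 14]
  gear 0: T0=9, direction=positive, advance = 41 mod 9 = 5 teeth = 5/9 turn
  gear 1: T1=9, direction=negative, advance = 41 mod 9 = 5 teeth = 5/9 turn
  gear 2: T2=18, direction=positive, advance = 41 mod 18 = 5 teeth = 5/18 turn
  gear 3: T3=14, direction=negative, advance = 41 mod 14 = 13 teeth = 13/14 turn
Gear 1: 41 mod 9 = 5
Fraction = 5 / 9 = 5/9 (gcd(5,9)=1) = 5/9

Answer: 5/9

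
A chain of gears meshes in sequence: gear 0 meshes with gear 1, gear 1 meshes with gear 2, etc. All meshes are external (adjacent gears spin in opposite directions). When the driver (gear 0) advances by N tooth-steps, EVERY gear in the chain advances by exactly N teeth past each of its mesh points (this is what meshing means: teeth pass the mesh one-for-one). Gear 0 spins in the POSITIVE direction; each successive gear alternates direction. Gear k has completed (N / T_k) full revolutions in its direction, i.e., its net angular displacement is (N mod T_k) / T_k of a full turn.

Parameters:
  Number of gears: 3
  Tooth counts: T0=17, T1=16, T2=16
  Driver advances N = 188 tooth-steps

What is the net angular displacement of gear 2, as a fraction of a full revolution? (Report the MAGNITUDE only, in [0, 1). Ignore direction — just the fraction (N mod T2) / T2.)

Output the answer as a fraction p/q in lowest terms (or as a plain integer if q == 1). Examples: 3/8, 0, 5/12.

Chain of 3 gears, tooth counts: [17, 16, 16]
  gear 0: T0=17, direction=positive, advance = 188 mod 17 = 1 teeth = 1/17 turn
  gear 1: T1=16, direction=negative, advance = 188 mod 16 = 12 teeth = 12/16 turn
  gear 2: T2=16, direction=positive, advance = 188 mod 16 = 12 teeth = 12/16 turn
Gear 2: 188 mod 16 = 12
Fraction = 12 / 16 = 3/4 (gcd(12,16)=4) = 3/4

Answer: 3/4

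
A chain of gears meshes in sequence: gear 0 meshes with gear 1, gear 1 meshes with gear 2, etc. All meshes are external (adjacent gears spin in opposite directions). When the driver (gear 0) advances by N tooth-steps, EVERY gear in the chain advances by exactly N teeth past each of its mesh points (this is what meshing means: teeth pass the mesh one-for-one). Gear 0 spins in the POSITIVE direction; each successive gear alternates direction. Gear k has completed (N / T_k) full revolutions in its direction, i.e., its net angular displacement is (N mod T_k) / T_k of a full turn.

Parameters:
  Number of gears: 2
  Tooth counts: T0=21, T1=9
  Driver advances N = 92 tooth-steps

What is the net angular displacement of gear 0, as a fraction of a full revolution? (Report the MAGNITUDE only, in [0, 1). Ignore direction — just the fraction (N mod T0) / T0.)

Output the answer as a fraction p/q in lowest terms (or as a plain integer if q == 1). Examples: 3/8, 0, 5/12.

Chain of 2 gears, tooth counts: [21, 9]
  gear 0: T0=21, direction=positive, advance = 92 mod 21 = 8 teeth = 8/21 turn
  gear 1: T1=9, direction=negative, advance = 92 mod 9 = 2 teeth = 2/9 turn
Gear 0: 92 mod 21 = 8
Fraction = 8 / 21 = 8/21 (gcd(8,21)=1) = 8/21

Answer: 8/21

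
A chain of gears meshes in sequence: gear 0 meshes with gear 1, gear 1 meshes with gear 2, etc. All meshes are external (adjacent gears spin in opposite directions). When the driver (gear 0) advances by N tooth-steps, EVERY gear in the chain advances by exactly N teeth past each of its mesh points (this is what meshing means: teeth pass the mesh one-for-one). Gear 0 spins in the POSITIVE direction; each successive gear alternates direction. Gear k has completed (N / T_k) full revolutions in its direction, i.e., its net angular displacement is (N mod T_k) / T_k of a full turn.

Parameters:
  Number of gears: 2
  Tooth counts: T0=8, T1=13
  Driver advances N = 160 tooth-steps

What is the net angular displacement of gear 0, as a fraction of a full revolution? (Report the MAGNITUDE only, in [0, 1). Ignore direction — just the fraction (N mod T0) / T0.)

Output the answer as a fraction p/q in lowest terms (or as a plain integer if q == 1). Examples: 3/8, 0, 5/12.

Chain of 2 gears, tooth counts: [8, 13]
  gear 0: T0=8, direction=positive, advance = 160 mod 8 = 0 teeth = 0/8 turn
  gear 1: T1=13, direction=negative, advance = 160 mod 13 = 4 teeth = 4/13 turn
Gear 0: 160 mod 8 = 0
Fraction = 0 / 8 = 0/1 (gcd(0,8)=8) = 0

Answer: 0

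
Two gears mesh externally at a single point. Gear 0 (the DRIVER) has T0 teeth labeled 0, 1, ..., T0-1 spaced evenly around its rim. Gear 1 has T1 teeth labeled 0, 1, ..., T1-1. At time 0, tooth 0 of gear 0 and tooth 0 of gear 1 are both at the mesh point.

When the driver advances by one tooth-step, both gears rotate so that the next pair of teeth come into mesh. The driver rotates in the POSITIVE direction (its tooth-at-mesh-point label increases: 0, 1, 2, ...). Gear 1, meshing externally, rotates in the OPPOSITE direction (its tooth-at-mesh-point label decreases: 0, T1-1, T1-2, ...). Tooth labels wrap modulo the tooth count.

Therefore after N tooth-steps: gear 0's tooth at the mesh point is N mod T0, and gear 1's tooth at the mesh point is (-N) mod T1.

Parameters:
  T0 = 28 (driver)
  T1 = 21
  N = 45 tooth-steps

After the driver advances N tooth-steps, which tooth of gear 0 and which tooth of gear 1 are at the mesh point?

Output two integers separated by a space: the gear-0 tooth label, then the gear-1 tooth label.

Gear 0 (driver, T0=28): tooth at mesh = N mod T0
  45 = 1 * 28 + 17, so 45 mod 28 = 17
  gear 0 tooth = 17
Gear 1 (driven, T1=21): tooth at mesh = (-N) mod T1
  45 = 2 * 21 + 3, so 45 mod 21 = 3
  (-45) mod 21 = (-3) mod 21 = 21 - 3 = 18
Mesh after 45 steps: gear-0 tooth 17 meets gear-1 tooth 18

Answer: 17 18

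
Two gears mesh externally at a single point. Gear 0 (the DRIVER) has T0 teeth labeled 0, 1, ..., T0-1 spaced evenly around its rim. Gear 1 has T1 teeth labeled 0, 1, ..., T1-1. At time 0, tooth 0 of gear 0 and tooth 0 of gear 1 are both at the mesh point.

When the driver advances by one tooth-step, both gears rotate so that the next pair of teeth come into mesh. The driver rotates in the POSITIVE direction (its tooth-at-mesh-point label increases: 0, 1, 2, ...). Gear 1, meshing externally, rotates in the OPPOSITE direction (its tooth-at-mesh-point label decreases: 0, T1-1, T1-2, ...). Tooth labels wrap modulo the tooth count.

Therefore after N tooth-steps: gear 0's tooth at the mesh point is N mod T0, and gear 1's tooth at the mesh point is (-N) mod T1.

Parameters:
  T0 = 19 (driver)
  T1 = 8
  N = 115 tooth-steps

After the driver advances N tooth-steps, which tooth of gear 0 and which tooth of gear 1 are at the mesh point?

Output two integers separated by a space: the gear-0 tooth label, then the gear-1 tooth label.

Gear 0 (driver, T0=19): tooth at mesh = N mod T0
  115 = 6 * 19 + 1, so 115 mod 19 = 1
  gear 0 tooth = 1
Gear 1 (driven, T1=8): tooth at mesh = (-N) mod T1
  115 = 14 * 8 + 3, so 115 mod 8 = 3
  (-115) mod 8 = (-3) mod 8 = 8 - 3 = 5
Mesh after 115 steps: gear-0 tooth 1 meets gear-1 tooth 5

Answer: 1 5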